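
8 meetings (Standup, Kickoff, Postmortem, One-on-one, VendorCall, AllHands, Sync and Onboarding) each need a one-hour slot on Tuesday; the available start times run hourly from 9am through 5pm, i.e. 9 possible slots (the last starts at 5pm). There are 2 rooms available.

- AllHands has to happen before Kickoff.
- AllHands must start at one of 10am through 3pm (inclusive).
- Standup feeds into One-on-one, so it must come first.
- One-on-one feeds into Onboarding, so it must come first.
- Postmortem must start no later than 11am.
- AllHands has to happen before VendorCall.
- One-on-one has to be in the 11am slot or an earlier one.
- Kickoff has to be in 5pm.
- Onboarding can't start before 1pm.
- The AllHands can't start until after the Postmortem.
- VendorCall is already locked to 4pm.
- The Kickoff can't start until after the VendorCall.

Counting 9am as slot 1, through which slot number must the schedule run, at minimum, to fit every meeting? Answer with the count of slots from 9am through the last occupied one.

9

The precedence chain requires at least 4 distinct slots.
With at most 2 per slot and 8 meetings, at least 4 slots are needed.
Kickoff can't be placed before 5pm — that is slot 9 counting from 9am — so the schedule must run through at least 9 slots.
9 works (last occupied slot: 5pm): for example Onboarding in 1pm, One-on-one in 10am, Postmortem in 9am, VendorCall in 4pm, Standup in 9am, AllHands in 10am, Kickoff in 5pm, Sync in 11am.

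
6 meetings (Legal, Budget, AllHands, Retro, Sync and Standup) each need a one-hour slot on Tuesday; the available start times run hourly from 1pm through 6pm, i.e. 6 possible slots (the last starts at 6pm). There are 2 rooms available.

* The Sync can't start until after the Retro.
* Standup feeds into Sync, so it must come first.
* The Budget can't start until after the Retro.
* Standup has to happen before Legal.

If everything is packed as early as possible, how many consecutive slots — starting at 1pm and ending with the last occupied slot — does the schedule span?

3

The precedence chain requires at least 2 distinct slots.
With at most 2 per slot and 6 meetings, at least 3 slots are needed.
3 works (last occupied slot: 3pm): for example Standup=1pm, Retro=1pm, Budget=3pm, Sync=2pm, AllHands=3pm, Legal=2pm.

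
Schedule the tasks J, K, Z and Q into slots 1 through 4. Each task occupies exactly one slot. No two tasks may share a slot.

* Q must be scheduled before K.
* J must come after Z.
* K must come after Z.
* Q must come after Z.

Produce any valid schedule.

Z in 1; K in 3; Q in 2; J in 4

Checking: Q(2) before K(3); Z(1) before K(3); Z(1) before J(4); Z(1) before Q(2); max 1 per slot (cap 1).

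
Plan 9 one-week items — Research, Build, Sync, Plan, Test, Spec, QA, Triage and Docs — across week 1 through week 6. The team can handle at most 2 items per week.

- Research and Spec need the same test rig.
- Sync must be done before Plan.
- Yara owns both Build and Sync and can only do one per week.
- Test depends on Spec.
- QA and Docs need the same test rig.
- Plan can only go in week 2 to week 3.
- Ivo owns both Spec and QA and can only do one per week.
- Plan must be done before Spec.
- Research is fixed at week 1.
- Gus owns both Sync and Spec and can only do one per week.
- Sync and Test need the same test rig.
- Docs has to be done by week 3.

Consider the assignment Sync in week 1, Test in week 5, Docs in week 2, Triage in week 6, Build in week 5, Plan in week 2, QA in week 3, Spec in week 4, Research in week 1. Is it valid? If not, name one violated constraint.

Yes

Research is fixed at week 1 — holds.
Plan must be done before Spec — holds.
Sync must be done before Plan — holds.
Plan can only go in week 2 to week 3 — holds.
Sync and Test need the same test rig — holds.
The team can handle at most 2 items per week — holds.
Research and Spec need the same test rig — holds.
Test depends on Spec — holds.
Yara owns both Build and Sync and can only do one per week — holds.
Ivo owns both Spec and QA and can only do one per week — holds.
QA and Docs need the same test rig — holds.
Docs has to be done by week 3 — holds.
Gus owns both Sync and Spec and can only do one per week — holds.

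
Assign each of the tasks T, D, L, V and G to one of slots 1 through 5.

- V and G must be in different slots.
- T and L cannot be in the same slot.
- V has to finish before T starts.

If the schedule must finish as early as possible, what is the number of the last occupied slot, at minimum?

The precedence chain requires at least 2 distinct slots.
2 works (last occupied slot: 2): for example V in 1, L in 1, D in 1, G in 2, T in 2.

slot 2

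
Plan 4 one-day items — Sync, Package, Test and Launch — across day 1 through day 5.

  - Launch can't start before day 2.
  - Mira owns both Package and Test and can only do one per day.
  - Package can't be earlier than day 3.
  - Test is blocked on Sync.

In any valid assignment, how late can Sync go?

Downstream work caps Sync at day 4.
Sync at day 4 is achievable: Launch -> day 2, Sync -> day 4, Test -> day 5, Package -> day 3.

day 4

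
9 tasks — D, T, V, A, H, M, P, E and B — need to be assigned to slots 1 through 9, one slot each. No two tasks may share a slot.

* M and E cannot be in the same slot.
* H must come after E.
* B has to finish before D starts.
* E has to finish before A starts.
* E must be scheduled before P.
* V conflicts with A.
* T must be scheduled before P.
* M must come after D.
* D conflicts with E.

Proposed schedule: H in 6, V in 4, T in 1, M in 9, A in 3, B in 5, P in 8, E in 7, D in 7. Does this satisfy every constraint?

M and E cannot be in the same slot — holds.
V conflicts with A — holds.
M must come after D — holds.
E has to finish before A starts — violated.
E must be scheduled before P — holds.
B has to finish before D starts — holds.
No two tasks may share a slot — violated.
T must be scheduled before P — holds.
H must come after E — violated.
D conflicts with E — violated.

No. D conflicts with E is not satisfied.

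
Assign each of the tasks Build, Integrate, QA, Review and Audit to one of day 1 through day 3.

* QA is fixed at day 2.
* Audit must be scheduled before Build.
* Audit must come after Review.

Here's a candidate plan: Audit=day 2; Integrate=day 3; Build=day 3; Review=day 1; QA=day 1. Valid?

Audit must be scheduled before Build — holds.
Audit must come after Review — holds.
QA is fixed at day 2 — violated.

No — it violates: QA is fixed at day 2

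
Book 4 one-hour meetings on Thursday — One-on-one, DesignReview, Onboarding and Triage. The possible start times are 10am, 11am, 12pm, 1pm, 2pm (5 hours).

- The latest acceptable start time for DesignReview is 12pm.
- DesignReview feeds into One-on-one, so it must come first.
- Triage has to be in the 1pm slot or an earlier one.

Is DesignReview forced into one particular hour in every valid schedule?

DesignReview can be 10am (e.g. Triage=10am, One-on-one=11am, Onboarding=10am, DesignReview=10am) or 11am (e.g. Onboarding -> 10am; DesignReview -> 11am; Triage -> 10am; One-on-one -> 12pm).

No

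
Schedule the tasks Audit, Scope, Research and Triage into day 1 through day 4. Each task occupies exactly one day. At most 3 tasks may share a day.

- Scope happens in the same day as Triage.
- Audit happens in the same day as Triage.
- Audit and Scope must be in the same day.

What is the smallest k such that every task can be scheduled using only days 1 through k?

With at most 3 per day and 4 tasks, at least 2 days are needed.
2 works (last occupied day: day 2): for example Research in day 2; Scope in day 1; Audit in day 1; Triage in day 1.

2 days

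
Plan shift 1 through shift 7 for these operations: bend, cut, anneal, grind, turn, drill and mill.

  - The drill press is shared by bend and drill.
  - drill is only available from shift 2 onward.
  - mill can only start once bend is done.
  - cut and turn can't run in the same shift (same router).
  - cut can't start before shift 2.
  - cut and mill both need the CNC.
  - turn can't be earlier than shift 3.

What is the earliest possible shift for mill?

Precedence pushes mill to at least shift 2.
mill at shift 2 is achievable: mill=shift 2; drill=shift 2; turn=shift 3; cut=shift 4; anneal=shift 1; bend=shift 1; grind=shift 1.

shift 2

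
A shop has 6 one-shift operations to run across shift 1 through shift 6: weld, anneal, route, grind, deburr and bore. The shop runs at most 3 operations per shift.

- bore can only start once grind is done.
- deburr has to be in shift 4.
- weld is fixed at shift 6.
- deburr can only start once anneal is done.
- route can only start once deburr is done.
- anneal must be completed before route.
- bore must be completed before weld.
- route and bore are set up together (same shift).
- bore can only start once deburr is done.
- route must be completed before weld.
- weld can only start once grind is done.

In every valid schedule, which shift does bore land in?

deburr is fixed at shift 4 and must come before bore, so bore is at least shift 5.
weld is fixed at shift 6 and must come after bore, so bore is at most shift 5.
So bore must be shift 5.

shift 5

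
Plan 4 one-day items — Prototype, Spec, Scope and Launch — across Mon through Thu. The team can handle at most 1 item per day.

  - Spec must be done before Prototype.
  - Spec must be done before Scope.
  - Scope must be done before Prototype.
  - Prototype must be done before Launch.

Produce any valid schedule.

Launch=Thu; Prototype=Wed; Spec=Mon; Scope=Tue

Checking: Scope(Tue) before Prototype(Wed); Prototype(Wed) before Launch(Thu); Spec(Mon) before Prototype(Wed); Spec(Mon) before Scope(Tue); max 1 per day (cap 1).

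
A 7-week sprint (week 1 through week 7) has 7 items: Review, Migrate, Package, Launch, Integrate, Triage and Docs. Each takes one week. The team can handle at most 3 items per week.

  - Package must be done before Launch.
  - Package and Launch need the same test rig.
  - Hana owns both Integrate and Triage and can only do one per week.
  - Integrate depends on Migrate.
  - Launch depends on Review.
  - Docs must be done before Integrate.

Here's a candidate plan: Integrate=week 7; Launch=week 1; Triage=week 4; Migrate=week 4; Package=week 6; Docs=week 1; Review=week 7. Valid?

No. Launch depends on Review is not satisfied.

Hana owns both Integrate and Triage and can only do one per week — holds.
The team can handle at most 3 items per week — holds.
Launch depends on Review — violated.
Package and Launch need the same test rig — holds.
Docs must be done before Integrate — holds.
Package must be done before Launch — violated.
Integrate depends on Migrate — holds.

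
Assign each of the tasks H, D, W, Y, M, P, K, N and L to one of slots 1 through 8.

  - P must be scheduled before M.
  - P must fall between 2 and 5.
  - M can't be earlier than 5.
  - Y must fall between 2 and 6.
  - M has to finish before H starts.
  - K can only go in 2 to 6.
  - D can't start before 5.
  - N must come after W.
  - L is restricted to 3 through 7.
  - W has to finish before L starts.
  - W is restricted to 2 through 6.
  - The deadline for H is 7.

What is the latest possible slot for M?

6

M is available from 5; downstream work caps M at 6.
M at 6 is achievable: Y -> 2, D -> 5, M -> 6, W -> 2, N -> 3, P -> 2, K -> 2, L -> 3, H -> 7.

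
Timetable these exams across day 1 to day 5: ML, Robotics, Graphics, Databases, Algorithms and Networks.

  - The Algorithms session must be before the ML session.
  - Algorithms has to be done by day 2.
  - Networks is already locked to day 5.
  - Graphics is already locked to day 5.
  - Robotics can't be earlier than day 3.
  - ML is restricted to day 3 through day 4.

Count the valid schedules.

60

Splitting on ML: it can be day 3 (30), day 4 (30). Listing each branch's schedules as (Robotics, Graphics, Databases, Algorithms, Networks) by day number:
ML=day 3: (3,5,1,1,5) (3,5,1,2,5) (3,5,2,1,5) (3,5,2,2,5) (3,5,3,1,5) (3,5,3,2,5) (3,5,4,1,5) (3,5,4,2,5) (3,5,5,1,5) (3,5,5,2,5) (4,5,1,1,5) (4,5,1,2,5) (4,5,2,1,5) (4,5,2,2,5) (4,5,3,1,5) (4,5,3,2,5) (4,5,4,1,5) (4,5,4,2,5) (4,5,5,1,5) (4,5,5,2,5) (5,5,1,1,5) (5,5,1,2,5) (5,5,2,1,5) (5,5,2,2,5) (5,5,3,1,5) (5,5,3,2,5) (5,5,4,1,5) (5,5,4,2,5) (5,5,5,1,5) (5,5,5,2,5) — 30.
ML=day 4: (3,5,1,1,5) (3,5,1,2,5) (3,5,2,1,5) (3,5,2,2,5) (3,5,3,1,5) (3,5,3,2,5) (3,5,4,1,5) (3,5,4,2,5) (3,5,5,1,5) (3,5,5,2,5) (4,5,1,1,5) (4,5,1,2,5) (4,5,2,1,5) (4,5,2,2,5) (4,5,3,1,5) (4,5,3,2,5) (4,5,4,1,5) (4,5,4,2,5) (4,5,5,1,5) (4,5,5,2,5) (5,5,1,1,5) (5,5,1,2,5) (5,5,2,1,5) (5,5,2,2,5) (5,5,3,1,5) (5,5,3,2,5) (5,5,4,1,5) (5,5,4,2,5) (5,5,5,1,5) (5,5,5,2,5) — 30.
Summing: 30 + 30 = 60.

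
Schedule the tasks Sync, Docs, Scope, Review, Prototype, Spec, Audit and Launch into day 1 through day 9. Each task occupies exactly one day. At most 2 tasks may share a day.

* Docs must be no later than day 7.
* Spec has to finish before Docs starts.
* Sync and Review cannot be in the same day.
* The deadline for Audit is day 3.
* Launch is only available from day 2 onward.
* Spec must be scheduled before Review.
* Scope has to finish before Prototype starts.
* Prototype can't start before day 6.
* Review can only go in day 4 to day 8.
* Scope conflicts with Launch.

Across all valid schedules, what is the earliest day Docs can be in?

day 2

Precedence pushes Docs to at least day 2; Docs's own window allows nothing later than day 7.
Docs at day 2 is achievable: Launch -> day 2; Spec -> day 1; Sync -> day 3; Scope -> day 3; Review -> day 4; Audit -> day 1; Prototype -> day 6; Docs -> day 2.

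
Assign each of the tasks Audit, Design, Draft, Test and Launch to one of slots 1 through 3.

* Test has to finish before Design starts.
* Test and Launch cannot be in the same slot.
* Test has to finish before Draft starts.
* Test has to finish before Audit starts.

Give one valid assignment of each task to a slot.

Design -> 2, Draft -> 2, Launch -> 2, Audit -> 2, Test -> 1

Checking: Test(1) before Audit(2); Test(1) before Design(2); Test(1) before Draft(2); Test(1) != Launch(2).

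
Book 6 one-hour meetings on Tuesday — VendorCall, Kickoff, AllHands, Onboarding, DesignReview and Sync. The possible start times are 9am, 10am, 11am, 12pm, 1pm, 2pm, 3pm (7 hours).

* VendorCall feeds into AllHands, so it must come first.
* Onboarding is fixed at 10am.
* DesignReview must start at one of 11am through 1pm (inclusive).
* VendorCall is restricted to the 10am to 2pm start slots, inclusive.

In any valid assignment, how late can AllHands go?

3pm

Precedence pushes AllHands to at least 11am.
AllHands at 3pm is achievable: AllHands in 3pm; Sync in 9am; Kickoff in 9am; Onboarding in 10am; DesignReview in 11am; VendorCall in 10am.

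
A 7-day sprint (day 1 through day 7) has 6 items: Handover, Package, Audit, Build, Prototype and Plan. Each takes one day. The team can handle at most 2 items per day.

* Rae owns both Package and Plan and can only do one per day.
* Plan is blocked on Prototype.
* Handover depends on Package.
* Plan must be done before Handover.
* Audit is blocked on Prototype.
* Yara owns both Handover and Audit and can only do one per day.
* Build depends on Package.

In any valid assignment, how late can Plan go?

Precedence pushes Plan to at least day 2; downstream work caps Plan at day 6.
Plan at day 6 is achievable: Package -> day 1; Audit -> day 2; Handover -> day 7; Prototype -> day 1; Build -> day 2; Plan -> day 6.

day 6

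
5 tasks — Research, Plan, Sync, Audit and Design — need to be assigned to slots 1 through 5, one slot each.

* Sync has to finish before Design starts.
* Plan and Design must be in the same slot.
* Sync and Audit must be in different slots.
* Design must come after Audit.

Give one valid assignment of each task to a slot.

Sync in 1, Plan in 3, Design in 3, Research in 1, Audit in 2

Checking: Audit(2) before Design(3); Sync(1) before Design(3); Sync(1) != Audit(2); Plan = Design = 3.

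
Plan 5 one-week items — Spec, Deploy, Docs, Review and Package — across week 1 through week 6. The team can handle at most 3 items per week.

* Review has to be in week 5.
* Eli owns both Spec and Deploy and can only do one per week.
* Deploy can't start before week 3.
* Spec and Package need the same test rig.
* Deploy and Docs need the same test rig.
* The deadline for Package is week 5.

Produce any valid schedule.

Package -> week 1, Deploy -> week 3, Spec -> week 2, Review -> week 5, Docs -> week 1

Checking: Spec(week 2) != Package(week 1); Spec(week 2) != Deploy(week 3); Deploy(week 3) != Docs(week 1); Package=week 1 in [week 1,week 5]; Deploy=week 3 in [week 3,week 6]; Review=week 5 in [week 5,week 5]; max 2 per week (cap 3).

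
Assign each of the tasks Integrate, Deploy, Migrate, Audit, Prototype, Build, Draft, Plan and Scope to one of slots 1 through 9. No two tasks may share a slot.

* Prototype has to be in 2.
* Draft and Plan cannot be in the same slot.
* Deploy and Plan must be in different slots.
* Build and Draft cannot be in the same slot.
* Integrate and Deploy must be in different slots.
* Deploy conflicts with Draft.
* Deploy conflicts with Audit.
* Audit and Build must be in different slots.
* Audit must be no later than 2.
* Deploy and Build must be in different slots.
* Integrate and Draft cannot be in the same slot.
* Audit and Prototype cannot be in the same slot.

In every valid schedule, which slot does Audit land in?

1

Audit's window is 1–2.
Prototype is fixed at 2, and Audit can't share a slot with Prototype.
So Audit must be 1.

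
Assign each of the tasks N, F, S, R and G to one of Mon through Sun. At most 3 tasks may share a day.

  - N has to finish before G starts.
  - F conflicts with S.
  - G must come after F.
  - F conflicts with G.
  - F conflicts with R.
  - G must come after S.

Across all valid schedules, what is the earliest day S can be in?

Downstream work caps S at Sat.
S at Mon is achievable: G -> Wed; S -> Mon; R -> Mon; N -> Mon; F -> Tue.

Mon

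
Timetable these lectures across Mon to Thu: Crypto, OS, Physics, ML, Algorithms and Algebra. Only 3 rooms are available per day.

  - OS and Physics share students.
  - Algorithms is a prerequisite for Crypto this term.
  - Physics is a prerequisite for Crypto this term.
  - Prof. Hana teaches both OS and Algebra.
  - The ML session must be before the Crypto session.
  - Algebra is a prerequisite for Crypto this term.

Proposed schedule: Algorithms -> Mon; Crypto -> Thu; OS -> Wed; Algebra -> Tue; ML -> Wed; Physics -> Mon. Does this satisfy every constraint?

Valid

Prof. Hana teaches both OS and Algebra — holds.
The ML session must be before the Crypto session — holds.
Algebra is a prerequisite for Crypto this term — holds.
Only 3 rooms are available per day — holds.
Physics is a prerequisite for Crypto this term — holds.
Algorithms is a prerequisite for Crypto this term — holds.
OS and Physics share students — holds.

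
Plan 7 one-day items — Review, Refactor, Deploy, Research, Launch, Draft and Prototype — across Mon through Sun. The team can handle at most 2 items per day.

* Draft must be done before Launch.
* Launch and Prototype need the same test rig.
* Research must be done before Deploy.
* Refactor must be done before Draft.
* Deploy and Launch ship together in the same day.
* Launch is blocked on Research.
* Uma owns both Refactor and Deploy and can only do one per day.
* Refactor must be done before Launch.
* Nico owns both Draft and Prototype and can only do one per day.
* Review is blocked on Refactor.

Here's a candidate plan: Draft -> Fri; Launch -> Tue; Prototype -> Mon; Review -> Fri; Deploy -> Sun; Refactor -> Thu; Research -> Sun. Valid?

Refactor must be done before Launch — violated.
Deploy and Launch ship together in the same day — violated.
Draft must be done before Launch — violated.
Refactor must be done before Draft — holds.
Uma owns both Refactor and Deploy and can only do one per day — holds.
Research must be done before Deploy — violated.
The team can handle at most 2 items per day — holds.
Nico owns both Draft and Prototype and can only do one per day — holds.
Launch and Prototype need the same test rig — holds.
Launch is blocked on Research — violated.
Review is blocked on Refactor — holds.

Invalid. Launch is blocked on Research.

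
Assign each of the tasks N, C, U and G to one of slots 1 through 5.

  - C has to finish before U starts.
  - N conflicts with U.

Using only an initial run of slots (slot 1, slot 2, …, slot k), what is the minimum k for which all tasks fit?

2 slots

The precedence chain requires at least 2 distinct slots.
2 works (last occupied slot: 2): for example U=2; C=1; N=1; G=1.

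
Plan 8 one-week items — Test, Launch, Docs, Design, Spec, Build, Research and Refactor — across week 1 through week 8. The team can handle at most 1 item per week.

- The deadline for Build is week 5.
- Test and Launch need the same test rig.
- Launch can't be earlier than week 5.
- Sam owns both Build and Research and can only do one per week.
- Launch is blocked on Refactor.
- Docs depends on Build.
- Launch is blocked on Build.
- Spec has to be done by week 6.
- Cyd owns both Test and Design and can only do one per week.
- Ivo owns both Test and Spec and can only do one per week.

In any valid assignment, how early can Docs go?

Precedence pushes Docs to at least week 2.
Docs at week 2 is achievable: Launch in week 5; Design in week 7; Refactor in week 4; Research in week 8; Build in week 1; Spec in week 3; Test in week 6; Docs in week 2.

week 2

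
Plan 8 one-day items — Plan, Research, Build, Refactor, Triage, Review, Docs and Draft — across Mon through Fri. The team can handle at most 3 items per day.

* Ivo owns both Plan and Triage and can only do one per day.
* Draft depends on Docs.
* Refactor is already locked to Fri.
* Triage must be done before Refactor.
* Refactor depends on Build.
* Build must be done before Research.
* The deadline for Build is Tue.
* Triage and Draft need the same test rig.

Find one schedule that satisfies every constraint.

Draft -> Tue, Review -> Wed, Docs -> Mon, Research -> Tue, Plan -> Tue, Build -> Mon, Refactor -> Fri, Triage -> Mon

Checking: Build(Mon) before Research(Tue); Build(Mon) before Refactor(Fri); Docs(Mon) before Draft(Tue); Triage(Mon) before Refactor(Fri); Plan(Tue) != Triage(Mon); Triage(Mon) != Draft(Tue); Build=Mon in [Mon,Tue]; Refactor=Fri in [Fri,Fri]; max 3 per day (cap 3).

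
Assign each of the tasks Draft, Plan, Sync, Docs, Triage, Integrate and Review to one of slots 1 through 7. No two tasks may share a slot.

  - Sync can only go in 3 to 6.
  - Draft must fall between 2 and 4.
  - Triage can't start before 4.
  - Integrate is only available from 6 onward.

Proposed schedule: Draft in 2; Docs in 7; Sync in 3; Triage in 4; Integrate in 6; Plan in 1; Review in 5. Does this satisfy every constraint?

Valid

Integrate is only available from 6 onward — holds.
No two tasks may share a slot — holds.
Triage can't start before 4 — holds.
Sync can only go in 3 to 6 — holds.
Draft must fall between 2 and 4 — holds.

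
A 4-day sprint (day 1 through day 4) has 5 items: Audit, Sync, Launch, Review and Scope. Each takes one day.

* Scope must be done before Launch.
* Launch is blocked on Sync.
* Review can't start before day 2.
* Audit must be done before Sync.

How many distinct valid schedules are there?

33

Splitting on Audit: it can be day 1 (24), day 2 (9). Listing each branch's schedules as (Sync, Launch, Review, Scope) by day number:
Audit=day 1: (2,3,2,1) (2,3,2,2) (2,3,3,1) (2,3,3,2) (2,3,4,1) (2,3,4,2) (2,4,2,1) (2,4,2,2) (2,4,2,3) (2,4,3,1) (2,4,3,2) (2,4,3,3) (2,4,4,1) (2,4,4,2) (2,4,4,3) (3,4,2,1) (3,4,2,2) (3,4,2,3) (3,4,3,1) (3,4,3,2) (3,4,3,3) (3,4,4,1) (3,4,4,2) (3,4,4,3) — 24.
Audit=day 2: (3,4,2,1) (3,4,2,2) (3,4,2,3) (3,4,3,1) (3,4,3,2) (3,4,3,3) (3,4,4,1) (3,4,4,2) (3,4,4,3) — 9.
Summing: 24 + 9 = 33.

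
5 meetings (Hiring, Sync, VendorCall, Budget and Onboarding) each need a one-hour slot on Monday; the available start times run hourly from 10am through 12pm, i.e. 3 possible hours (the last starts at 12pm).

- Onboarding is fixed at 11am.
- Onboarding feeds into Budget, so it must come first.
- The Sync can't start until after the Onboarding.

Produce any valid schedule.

Onboarding -> 11am; Budget -> 12pm; Hiring -> 10am; Sync -> 12pm; VendorCall -> 10am

Checking: Onboarding(11am) before Sync(12pm); Onboarding(11am) before Budget(12pm); Onboarding=11am in [11am,11am].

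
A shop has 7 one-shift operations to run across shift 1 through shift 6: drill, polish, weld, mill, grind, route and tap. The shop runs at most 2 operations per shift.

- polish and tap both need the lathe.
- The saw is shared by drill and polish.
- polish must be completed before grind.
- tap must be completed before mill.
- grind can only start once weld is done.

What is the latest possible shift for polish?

shift 5

Downstream work caps polish at shift 5.
polish at shift 5 is achievable: mill in shift 2; polish in shift 5; weld in shift 1; grind in shift 6; tap in shift 1; route in shift 3; drill in shift 2.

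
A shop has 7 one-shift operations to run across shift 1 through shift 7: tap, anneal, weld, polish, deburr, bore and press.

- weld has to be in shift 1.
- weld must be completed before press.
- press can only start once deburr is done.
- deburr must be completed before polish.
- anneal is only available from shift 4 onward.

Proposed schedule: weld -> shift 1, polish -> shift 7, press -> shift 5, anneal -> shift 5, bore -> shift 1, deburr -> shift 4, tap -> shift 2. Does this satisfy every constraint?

Yes, all constraints hold

deburr must be completed before polish — holds.
anneal is only available from shift 4 onward — holds.
weld has to be in shift 1 — holds.
weld must be completed before press — holds.
press can only start once deburr is done — holds.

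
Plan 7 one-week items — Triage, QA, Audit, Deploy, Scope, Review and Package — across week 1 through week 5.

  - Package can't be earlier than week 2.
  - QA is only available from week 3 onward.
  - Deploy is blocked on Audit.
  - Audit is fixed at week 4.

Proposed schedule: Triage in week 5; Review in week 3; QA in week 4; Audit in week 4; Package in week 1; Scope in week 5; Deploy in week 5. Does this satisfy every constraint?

Package can't be earlier than week 2 — violated.
QA is only available from week 3 onward — holds.
Deploy is blocked on Audit — holds.
Audit is fixed at week 4 — holds.

No. Package can't be earlier than week 2 is not satisfied.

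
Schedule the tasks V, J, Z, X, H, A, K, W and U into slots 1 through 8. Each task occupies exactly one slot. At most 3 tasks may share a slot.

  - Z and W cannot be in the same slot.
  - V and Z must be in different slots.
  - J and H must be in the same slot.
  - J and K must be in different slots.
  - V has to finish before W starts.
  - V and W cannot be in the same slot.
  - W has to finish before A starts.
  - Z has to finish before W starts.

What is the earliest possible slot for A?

Precedence pushes A to at least 3.
A at 4 is achievable: V in 1, Z in 2, J in 1, K in 2, X in 2, U in 3, H in 1, W in 3, A in 4.
Nothing earlier works — the conflict and capacity constraints rule out every slot before 4.

4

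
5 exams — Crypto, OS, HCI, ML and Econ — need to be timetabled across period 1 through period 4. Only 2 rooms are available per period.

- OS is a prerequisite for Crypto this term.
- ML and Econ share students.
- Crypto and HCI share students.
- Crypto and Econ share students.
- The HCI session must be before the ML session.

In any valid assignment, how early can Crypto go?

period 2

Precedence pushes Crypto to at least period 2.
Crypto at period 2 is achievable: ML -> period 2, OS -> period 1, HCI -> period 1, Econ -> period 3, Crypto -> period 2.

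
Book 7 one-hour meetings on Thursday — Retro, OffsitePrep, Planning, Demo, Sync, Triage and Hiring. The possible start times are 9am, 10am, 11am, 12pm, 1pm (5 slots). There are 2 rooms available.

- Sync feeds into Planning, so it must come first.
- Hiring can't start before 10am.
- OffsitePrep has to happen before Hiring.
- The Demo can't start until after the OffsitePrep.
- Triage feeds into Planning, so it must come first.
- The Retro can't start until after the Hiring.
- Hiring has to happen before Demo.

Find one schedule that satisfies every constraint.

Sync in 9am, Triage in 10am, Retro in 12pm, Hiring in 10am, OffsitePrep in 9am, Planning in 11am, Demo in 11am

Checking: OffsitePrep(9am) before Hiring(10am); Sync(9am) before Planning(11am); Hiring(10am) before Demo(11am); Triage(10am) before Planning(11am); Hiring(10am) before Retro(12pm); OffsitePrep(9am) before Demo(11am); Hiring=10am in [10am,1pm]; max 2 per slot (cap 2).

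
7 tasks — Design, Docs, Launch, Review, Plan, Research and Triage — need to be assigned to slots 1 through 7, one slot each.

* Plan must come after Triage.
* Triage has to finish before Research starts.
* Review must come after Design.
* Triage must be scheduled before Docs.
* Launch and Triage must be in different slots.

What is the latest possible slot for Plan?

Precedence pushes Plan to at least 2.
Plan at 7 is achievable: Launch=2; Research=2; Design=1; Triage=1; Docs=2; Plan=7; Review=2.

7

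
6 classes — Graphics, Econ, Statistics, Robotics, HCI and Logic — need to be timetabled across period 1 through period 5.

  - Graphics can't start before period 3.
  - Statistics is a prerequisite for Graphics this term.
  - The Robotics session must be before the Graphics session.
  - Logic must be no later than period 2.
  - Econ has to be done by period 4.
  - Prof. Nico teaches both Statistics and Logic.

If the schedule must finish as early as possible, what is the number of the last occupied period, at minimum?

period 3

The precedence chain requires at least 2 distinct periods.
Graphics can't be placed before period 3, so the schedule must run through at least period 3.
3 works (last occupied period: period 3): for example Logic in period 1; Econ in period 1; HCI in period 1; Graphics in period 3; Robotics in period 1; Statistics in period 2.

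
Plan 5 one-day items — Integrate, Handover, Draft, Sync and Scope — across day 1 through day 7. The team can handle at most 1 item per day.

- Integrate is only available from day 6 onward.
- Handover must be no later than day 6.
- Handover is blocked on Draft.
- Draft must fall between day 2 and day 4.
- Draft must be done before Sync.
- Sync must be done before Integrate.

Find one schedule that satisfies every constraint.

Scope=day 1, Handover=day 3, Sync=day 4, Draft=day 2, Integrate=day 6

Checking: Draft(day 2) before Handover(day 3); Draft(day 2) before Sync(day 4); Sync(day 4) before Integrate(day 6); Handover=day 3 in [day 1,day 6]; Draft=day 2 in [day 2,day 4]; Integrate=day 6 in [day 6,day 7]; max 1 per day (cap 1).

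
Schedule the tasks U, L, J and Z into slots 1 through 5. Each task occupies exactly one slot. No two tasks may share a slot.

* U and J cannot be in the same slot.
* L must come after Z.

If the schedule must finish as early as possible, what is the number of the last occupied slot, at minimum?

slot 4

The precedence chain requires at least 2 distinct slots.
With at most 1 per slot and 4 tasks, at least 4 slots are needed.
4 works (last occupied slot: 4): for example L=2, J=4, Z=1, U=3.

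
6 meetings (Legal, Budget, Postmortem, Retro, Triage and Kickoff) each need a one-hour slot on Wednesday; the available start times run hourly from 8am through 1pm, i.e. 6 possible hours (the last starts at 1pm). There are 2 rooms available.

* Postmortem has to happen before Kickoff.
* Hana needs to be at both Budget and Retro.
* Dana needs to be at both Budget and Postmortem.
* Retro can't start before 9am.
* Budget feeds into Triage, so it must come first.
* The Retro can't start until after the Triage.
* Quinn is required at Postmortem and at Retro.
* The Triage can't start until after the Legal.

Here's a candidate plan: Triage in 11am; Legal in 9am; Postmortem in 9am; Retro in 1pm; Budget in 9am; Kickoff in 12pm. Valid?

Invalid. Dana needs to be at both Budget and Postmortem.

Postmortem has to happen before Kickoff — holds.
Dana needs to be at both Budget and Postmortem — violated.
Quinn is required at Postmortem and at Retro — holds.
The Retro can't start until after the Triage — holds.
Budget feeds into Triage, so it must come first — holds.
There are 2 rooms available — violated.
Hana needs to be at both Budget and Retro — holds.
The Triage can't start until after the Legal — holds.
Retro can't start before 9am — holds.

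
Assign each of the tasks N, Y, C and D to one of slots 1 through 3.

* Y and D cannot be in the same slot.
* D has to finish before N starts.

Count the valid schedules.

18

Splitting on N: it can be 2 (6), 3 (12). Listing each branch's schedules as (Y, C, D):
N=2: (2,1,1) (2,2,1) (2,3,1) (3,1,1) (3,2,1) (3,3,1) — 6.
N=3: (1,1,2) (1,2,2) (1,3,2) (2,1,1) (2,2,1) (2,3,1) (3,1,1) (3,1,2) (3,2,1) (3,2,2) (3,3,1) (3,3,2) — 12.
Summing: 6 + 12 = 18.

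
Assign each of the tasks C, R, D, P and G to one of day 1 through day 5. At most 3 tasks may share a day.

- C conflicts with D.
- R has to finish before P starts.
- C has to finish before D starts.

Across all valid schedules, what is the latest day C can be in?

Downstream work caps C at day 4.
C at day 4 is achievable: C in day 4; G in day 1; P in day 2; D in day 5; R in day 1.

day 4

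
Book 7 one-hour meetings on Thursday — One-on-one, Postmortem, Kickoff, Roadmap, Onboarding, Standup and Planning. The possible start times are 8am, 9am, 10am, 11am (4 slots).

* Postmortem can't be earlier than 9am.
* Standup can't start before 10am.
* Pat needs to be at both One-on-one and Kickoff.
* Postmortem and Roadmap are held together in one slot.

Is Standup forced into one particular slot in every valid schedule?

Standup can be 10am (e.g. Planning=8am; Standup=10am; Kickoff=9am; Postmortem=9am; Onboarding=8am; Roadmap=9am; One-on-one=8am) or 11am (e.g. Roadmap in 9am, Standup in 11am, One-on-one in 8am, Planning in 8am, Postmortem in 9am, Kickoff in 9am, Onboarding in 8am).

No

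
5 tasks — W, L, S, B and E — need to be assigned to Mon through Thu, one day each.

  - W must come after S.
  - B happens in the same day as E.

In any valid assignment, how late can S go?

Wed

Downstream work caps S at Wed.
S at Wed is achievable: S in Wed; W in Thu; L in Mon; E in Mon; B in Mon.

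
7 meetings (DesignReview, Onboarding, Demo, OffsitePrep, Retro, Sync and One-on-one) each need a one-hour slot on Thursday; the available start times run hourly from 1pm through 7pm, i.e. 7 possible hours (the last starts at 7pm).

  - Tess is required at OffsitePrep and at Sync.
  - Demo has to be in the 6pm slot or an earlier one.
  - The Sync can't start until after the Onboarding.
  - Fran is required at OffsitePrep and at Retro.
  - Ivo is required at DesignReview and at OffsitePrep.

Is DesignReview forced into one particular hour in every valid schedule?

DesignReview can be 1pm (e.g. Retro -> 1pm, DesignReview -> 1pm, Demo -> 1pm, Sync -> 2pm, OffsitePrep -> 3pm, Onboarding -> 1pm, One-on-one -> 1pm) or 2pm (e.g. OffsitePrep -> 1pm, One-on-one -> 1pm, Demo -> 1pm, Onboarding -> 1pm, Sync -> 2pm, DesignReview -> 2pm, Retro -> 2pm).

No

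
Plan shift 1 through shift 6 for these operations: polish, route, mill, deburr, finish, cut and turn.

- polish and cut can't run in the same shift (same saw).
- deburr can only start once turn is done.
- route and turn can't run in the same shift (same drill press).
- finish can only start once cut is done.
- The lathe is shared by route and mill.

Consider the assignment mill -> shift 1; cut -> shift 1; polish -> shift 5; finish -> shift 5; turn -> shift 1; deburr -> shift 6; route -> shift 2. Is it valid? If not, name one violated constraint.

Yes, all constraints hold

deburr can only start once turn is done — holds.
route and turn can't run in the same shift (same drill press) — holds.
finish can only start once cut is done — holds.
polish and cut can't run in the same shift (same saw) — holds.
The lathe is shared by route and mill — holds.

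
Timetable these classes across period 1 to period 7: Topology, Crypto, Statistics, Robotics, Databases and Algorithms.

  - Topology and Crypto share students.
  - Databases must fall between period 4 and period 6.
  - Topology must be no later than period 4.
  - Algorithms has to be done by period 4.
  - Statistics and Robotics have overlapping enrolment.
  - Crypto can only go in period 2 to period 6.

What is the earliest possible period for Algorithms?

period 1

Algorithms's own window allows nothing later than period 4.
Algorithms at period 1 is achievable: Statistics=period 1; Databases=period 4; Robotics=period 2; Topology=period 1; Crypto=period 2; Algorithms=period 1.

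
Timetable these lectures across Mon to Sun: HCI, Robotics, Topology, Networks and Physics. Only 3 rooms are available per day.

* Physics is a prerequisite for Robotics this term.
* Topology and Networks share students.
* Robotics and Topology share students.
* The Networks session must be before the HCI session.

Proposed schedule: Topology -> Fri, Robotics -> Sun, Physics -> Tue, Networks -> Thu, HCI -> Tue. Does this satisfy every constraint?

Topology and Networks share students — holds.
Only 3 rooms are available per day — holds.
Physics is a prerequisite for Robotics this term — holds.
Robotics and Topology share students — holds.
The Networks session must be before the HCI session — violated.

No. The Networks session must be before the HCI session is not satisfied.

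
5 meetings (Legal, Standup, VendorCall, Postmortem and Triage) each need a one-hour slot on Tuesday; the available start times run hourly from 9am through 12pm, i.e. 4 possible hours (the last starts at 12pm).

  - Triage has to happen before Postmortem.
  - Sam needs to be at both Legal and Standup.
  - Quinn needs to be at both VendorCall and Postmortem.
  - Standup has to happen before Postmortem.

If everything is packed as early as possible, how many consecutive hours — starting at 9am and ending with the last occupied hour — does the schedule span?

2

The precedence chain requires at least 2 distinct hours.
2 works (last occupied hour: 10am): for example Triage=9am, VendorCall=9am, Postmortem=10am, Standup=9am, Legal=10am.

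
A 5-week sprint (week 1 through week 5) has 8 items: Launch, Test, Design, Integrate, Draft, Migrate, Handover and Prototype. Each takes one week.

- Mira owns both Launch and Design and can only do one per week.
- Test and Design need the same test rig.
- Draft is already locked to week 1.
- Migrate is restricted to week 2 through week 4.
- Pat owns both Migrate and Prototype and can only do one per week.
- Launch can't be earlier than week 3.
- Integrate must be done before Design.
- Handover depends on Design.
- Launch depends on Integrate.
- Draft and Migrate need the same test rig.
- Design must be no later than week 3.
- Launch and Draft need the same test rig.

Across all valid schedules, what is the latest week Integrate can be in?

week 2

Downstream work caps Integrate at week 2.
Integrate at week 2 is achievable: Launch -> week 4; Integrate -> week 2; Migrate -> week 2; Handover -> week 4; Test -> week 1; Prototype -> week 1; Design -> week 3; Draft -> week 1.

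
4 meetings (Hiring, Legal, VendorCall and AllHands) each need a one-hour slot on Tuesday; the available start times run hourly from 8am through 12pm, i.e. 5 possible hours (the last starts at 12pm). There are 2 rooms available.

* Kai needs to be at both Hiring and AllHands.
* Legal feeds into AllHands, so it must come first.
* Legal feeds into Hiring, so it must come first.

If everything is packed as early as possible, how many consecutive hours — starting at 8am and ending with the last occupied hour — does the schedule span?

The precedence chain requires at least 2 distinct hours.
With at most 2 per hour and 4 meetings, at least 2 hours are needed.
Could 2 hours be enough, i.e. nothing placed later than 9am? No: AllHands must come after Legal (at 8am or later) → {9am}; Legal must come before AllHands (at 9am or earlier) → {8am}; Hiring must come after Legal (at 8am or later) → {9am}; AllHands can't share with Hiring (9am) → nothing is left.
So 2 hours is not enough.
3 works (last occupied hour: 10am): for example VendorCall in 8am, Hiring in 9am, AllHands in 10am, Legal in 8am.

3 hours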